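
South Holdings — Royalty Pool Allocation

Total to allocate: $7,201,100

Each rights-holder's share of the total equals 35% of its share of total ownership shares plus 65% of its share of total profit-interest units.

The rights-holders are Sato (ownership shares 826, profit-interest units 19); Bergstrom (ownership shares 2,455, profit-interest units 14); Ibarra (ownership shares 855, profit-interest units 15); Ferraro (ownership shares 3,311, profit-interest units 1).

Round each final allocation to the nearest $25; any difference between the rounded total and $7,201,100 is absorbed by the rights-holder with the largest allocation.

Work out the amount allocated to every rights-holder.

Ownership shares total 7,447; profit-interest units total 49.
Combined weights (35% ownership shares + 65% profit-interest units): Sato 0.2909; Bergstrom 0.3011; Ibarra 0.2392; Ferraro 0.1689.
Proportional shares: Sato 2,094,525.04; Bergstrom 2,168,224.70; Ibarra 1,722,240.70; Ferraro 1,216,109.56.
After rounding ($25): Sato $2,094,525; Bergstrom $2,168,225; Ibarra $1,722,250; Ferraro $1,216,100. Sum = $7,201,100.
Rounded total matches; no reconciliation needed.

Sato: $2,094,525 | Bergstrom: $2,168,225 | Ibarra: $1,722,250 | Ferraro: $1,216,100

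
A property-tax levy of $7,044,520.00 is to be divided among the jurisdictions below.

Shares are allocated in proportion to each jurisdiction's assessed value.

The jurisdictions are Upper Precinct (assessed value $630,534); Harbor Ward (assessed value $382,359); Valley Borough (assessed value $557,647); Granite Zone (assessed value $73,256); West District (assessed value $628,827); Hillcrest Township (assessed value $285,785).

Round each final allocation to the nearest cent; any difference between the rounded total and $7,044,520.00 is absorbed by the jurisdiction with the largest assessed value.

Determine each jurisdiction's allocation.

Sum of assessed value: 630,534 + 382,359 + 557,647 + 73,256 + 628,827 + 285,785 = 2,558,408.
Pro-rata amounts: Upper Precinct 1,736,161.4620; Harbor Ward 1,052,817.0732; Valley Borough 1,535,468.7151; Granite Zone 201,708.7803; West District 1,731,461.2752; Hillcrest Township 786,902.6943.
Rounded to nearest cent: Upper Precinct $1,736,161.46; Harbor Ward $1,052,817.07; Valley Borough $1,535,468.72; Granite Zone $201,708.78; West District $1,731,461.28; Hillcrest Township $786,902.69. Sum = $7,044,520.00.
Rounded total matches; no reconciliation needed.

Upper Precinct: $1,736,161.46 | Harbor Ward: $1,052,817.07 | Valley Borough: $1,535,468.72 | Granite Zone: $201,708.78 | West District: $1,731,461.28 | Hillcrest Township: $786,902.69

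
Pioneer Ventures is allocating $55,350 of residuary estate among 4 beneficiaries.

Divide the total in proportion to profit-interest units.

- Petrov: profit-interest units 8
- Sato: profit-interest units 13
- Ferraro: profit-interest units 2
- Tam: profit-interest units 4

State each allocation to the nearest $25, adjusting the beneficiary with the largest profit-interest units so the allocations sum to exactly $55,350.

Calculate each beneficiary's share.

Combined profit-interest units = 8 + 13 + 2 + 4 = 27.
Unrounded shares: Petrov 16,400.00; Sato 26,650.00; Ferraro 4,100.00; Tam 8,200.00.
At nearest $25: Petrov $16,400; Sato $26,650; Ferraro $4,100; Tam $8,200. Sum = $55,350.
No rounding difference to absorb.

Petrov: $16,400; Sato: $26,650; Ferraro: $4,100; Tam: $8,200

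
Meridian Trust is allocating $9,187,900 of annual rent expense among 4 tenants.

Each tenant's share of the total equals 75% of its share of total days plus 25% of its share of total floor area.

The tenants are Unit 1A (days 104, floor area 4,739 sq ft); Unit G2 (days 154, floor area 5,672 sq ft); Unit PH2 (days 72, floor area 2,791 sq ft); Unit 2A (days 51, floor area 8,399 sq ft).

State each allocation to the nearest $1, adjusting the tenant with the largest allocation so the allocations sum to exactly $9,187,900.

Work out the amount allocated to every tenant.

Unit 1A: $2,384,916 | Unit G2: $3,388,449 | Unit PH2: $1,599,007 | Unit 2A: $1,815,528

Days total 381; floor area total 21,601.
Composite weights (75% days + 25% floor area): Unit 1A 0.2596; Unit G2 0.3688; Unit PH2 0.1740; Unit 2A 0.1976.
Raw shares: Unit 1A 2,384,916.13; Unit G2 3,388,448.96; Unit PH2 1,599,007.25; Unit 2A 1,815,527.65.
Rounded to nearest $1: Unit 1A $2,384,916; Unit G2 $3,388,449; Unit PH2 $1,599,007; Unit 2A $1,815,528. Sum = $9,187,900.
Sum already equals the total — no adjustment.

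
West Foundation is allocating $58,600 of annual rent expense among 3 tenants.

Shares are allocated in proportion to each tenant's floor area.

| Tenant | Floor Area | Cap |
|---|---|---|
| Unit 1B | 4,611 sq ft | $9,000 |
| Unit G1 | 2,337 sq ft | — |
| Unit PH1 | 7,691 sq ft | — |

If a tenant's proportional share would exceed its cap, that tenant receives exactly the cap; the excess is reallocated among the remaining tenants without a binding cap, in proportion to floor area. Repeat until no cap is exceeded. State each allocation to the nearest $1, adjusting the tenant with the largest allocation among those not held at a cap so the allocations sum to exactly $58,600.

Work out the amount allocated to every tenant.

Unit 1B: $9,000; Unit G1: $11,559; Unit PH1: $38,041

Total floor area = 14,639.
Unconstrained shares: Unit 1B 18,457.86; Unit G1 9,355.02; Unit PH1 30,787.12.
Capped: Unit 1B ($9,000); remaining pool $49,600 reallocated over remaining floor area 10,028.
Shares after redistribution: Unit G1 11,559.15 → $11,559; Unit PH1 38,040.85 → $38,041.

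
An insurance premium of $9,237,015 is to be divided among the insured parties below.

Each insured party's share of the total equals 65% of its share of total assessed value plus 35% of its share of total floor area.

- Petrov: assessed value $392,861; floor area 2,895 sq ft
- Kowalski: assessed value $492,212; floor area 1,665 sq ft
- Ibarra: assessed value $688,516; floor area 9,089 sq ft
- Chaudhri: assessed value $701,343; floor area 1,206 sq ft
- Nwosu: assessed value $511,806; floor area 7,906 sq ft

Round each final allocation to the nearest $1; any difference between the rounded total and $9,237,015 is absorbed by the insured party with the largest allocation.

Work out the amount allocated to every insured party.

Petrov: $1,257,627 · Kowalski: $1,296,972 · Ibarra: $2,774,411 · Chaudhri: $1,682,351 · Nwosu: $2,225,654

Totals — assessed value 2,786,738, floor area 22,761.
Combined weights (65% assessed value + 35% floor area): Petrov 0.1362; Kowalski 0.1404; Ibarra 0.3004; Chaudhri 0.1821; Nwosu 0.2409.
Unrounded shares: Petrov 1,257,627.25; Kowalski 1,296,971.88; Ibarra 2,774,410.504; Chaudhri 1,682,351.06; Nwosu 2,225,654.31.
Rounded to nearest $1: Petrov $1,257,627; Kowalski $1,296,972; Ibarra $2,774,411; Chaudhri $1,682,351; Nwosu $2,225,654. Sum = $9,237,015.
Rounded total matches; no reconciliation needed.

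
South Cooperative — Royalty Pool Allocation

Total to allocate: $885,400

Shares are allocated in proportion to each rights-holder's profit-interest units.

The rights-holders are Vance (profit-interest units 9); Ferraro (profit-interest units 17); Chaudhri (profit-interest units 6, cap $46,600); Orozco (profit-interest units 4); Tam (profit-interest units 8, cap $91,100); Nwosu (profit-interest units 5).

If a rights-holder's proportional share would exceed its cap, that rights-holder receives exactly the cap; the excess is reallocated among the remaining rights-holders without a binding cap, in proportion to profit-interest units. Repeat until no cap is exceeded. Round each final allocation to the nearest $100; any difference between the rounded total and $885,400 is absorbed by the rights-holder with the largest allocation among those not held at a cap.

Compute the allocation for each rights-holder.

Vance: $192,300 | Ferraro: $363,100 | Chaudhri: $46,600 | Orozco: $85,500 | Tam: $91,100 | Nwosu: $106,800

Total profit-interest units = 49.
Unconstrained shares: Vance 162,624.49; Ferraro 307,179.59; Chaudhri 108,416.33; Orozco 72,277.55; Tam 144,555.10; Nwosu 90,346.94.
Held at cap: Chaudhri ($46,600), Tam ($91,100); residual $747,700 reallocated over remaining profit-interest units 35.
Shares after redistribution: Vance 192,265.71 → $192,300; Ferraro 363,168.57 → $363,200; Orozco 85,451.43 → $85,500; Nwosu 106,814.29 → $106,800.
Rounding difference −$100 applied to Ferraro → $363,100.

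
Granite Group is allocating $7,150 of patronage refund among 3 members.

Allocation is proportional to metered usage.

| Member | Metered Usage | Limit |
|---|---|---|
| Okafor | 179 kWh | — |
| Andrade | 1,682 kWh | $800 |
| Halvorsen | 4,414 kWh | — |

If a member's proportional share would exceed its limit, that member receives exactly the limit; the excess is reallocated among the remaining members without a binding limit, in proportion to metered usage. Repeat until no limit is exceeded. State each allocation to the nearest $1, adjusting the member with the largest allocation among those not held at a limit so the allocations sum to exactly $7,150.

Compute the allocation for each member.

Okafor: $247; Andrade: $800; Halvorsen: $6,103

Metered usage total: 6,275.
Unconstrained shares: Okafor 203.96; Andrade 1,916.54; Halvorsen 5,029.498.
Held at cap: Andrade ($800); balance $6,350 reallocated over remaining metered usage 4,593.
Remaining shares: Okafor 247.47 → $247; Halvorsen 6,102.53 → $6,103.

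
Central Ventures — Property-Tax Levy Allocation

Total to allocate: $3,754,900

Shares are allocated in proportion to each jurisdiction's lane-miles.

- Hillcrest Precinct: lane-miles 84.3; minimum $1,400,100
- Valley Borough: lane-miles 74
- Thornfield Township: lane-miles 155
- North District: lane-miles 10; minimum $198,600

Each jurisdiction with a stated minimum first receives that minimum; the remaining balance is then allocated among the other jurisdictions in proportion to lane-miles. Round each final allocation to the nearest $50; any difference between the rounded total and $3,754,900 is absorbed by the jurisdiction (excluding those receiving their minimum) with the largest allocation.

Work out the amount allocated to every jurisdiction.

Hillcrest Precinct: $1,400,100 | Valley Borough: $696,750 | Thornfield Township: $1,459,450 | North District: $198,600

Guaranteed amounts: Hillcrest Precinct $1,400,100; North District $198,600. Residual $2,156,200.
Residual split over remaining lane-miles 229: Valley Borough 696,763.32 → $696,750; Thornfield Township 1,459,436.68 → $1,459,450.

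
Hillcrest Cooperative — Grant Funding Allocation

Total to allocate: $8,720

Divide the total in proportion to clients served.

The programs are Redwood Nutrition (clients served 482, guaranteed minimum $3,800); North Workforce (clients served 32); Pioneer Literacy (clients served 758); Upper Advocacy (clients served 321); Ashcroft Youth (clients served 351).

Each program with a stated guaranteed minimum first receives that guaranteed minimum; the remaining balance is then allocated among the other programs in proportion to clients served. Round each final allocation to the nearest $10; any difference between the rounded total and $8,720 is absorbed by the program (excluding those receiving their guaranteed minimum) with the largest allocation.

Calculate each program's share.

Redwood Nutrition: $3,800 | North Workforce: $110 | Pioneer Literacy: $2,550 | Upper Advocacy: $1,080 | Ashcroft Youth: $1,180

Fund the minimums — Redwood Nutrition $3,800. Balance $4,920.
Balance split over remaining clients served 1,462: North Workforce 107.69 → $110; Pioneer Literacy 2,550.86 → $2,550; Upper Advocacy 1,080.25 → $1,080; Ashcroft Youth 1,181.20 → $1,180.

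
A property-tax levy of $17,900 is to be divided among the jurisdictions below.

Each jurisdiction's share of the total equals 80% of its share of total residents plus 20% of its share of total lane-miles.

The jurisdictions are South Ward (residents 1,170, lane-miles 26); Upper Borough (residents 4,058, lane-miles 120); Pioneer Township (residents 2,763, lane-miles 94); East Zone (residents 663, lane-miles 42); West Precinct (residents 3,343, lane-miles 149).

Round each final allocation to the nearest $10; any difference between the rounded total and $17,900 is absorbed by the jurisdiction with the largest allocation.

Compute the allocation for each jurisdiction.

Residents total 11,997; lane-miles total 431.
Composite weights (80% residents + 20% lane-miles): South Ward 0.0901; Upper Borough 0.3263; Pioneer Township 0.2279; East Zone 0.0637; West Precinct 0.2921.
Unrounded shares: South Ward 1,612.51; Upper Borough 5,840.51; Pioneer Township 4,078.79; East Zone 1,140.24; West Precinct 5,227.94.
Rounded to nearest $10: South Ward $1,610; Upper Borough $5,840; Pioneer Township $4,080; East Zone $1,140; West Precinct $5,230. Sum = $17,900.
Sum already equals the total — no adjustment.

South Ward: $1,610 | Upper Borough: $5,840 | Pioneer Township: $4,080 | East Zone: $1,140 | West Precinct: $5,230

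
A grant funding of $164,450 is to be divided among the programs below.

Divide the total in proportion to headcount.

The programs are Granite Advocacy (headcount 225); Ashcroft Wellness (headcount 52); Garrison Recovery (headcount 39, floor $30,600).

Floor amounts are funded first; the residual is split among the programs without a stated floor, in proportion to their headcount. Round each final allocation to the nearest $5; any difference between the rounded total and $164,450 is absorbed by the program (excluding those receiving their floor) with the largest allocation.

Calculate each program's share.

Granite Advocacy: $108,725 · Ashcroft Wellness: $25,125 · Garrison Recovery: $30,600

Minimums first: Garrison Recovery $30,600. Residual $133,850.
Residual split over remaining headcount 277: Granite Advocacy 108,722.92 → $108,725; Ashcroft Wellness 25,127.08 → $25,125.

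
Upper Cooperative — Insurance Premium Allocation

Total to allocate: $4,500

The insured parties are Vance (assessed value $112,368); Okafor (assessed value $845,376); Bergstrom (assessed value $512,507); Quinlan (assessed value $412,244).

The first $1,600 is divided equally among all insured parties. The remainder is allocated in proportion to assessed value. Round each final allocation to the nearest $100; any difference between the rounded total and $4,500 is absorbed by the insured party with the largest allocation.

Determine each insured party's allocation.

Vance: $600 · Okafor: $1,700 · Bergstrom: $1,200 · Quinlan: $1,000

First tranche $1,600 split equally: $400 each.
Remainder $2,900 by assessed value (total 1,882,495): Vance 173.10 → $200; Okafor 1,302.31 → $1,300; Bergstrom 789.52 → $800; Quinlan 635.07 → $600.
Totals: Vance $400 + $200 = $600; Okafor $400 + $1,300 = $1,700; Bergstrom $400 + $800 = $1,200; Quinlan $400 + $600 = $1,000.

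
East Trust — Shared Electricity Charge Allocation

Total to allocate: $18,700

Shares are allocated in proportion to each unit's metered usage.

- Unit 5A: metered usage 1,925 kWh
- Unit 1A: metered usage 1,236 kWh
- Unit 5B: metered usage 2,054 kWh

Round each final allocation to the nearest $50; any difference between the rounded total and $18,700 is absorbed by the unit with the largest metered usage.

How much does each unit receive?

Unit 5A: $6,900 | Unit 1A: $4,450 | Unit 5B: $7,350

Combined metered usage = 1,925 + 1,236 + 2,054 = 5,215.
Proportional shares: Unit 5A 6,902.68; Unit 1A 4,432.06; Unit 5B 7,365.25.
At nearest $50: Unit 5A $6,900; Unit 1A $4,450; Unit 5B $7,350. Sum = $18,700.
Rounded total matches; no reconciliation needed.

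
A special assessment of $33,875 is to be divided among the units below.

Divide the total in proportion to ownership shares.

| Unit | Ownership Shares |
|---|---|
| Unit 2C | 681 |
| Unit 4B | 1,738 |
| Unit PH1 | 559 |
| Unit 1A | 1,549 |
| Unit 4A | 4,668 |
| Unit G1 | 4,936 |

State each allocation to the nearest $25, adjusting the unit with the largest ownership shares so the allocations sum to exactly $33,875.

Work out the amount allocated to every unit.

Sum of ownership shares: 681 + 1,738 + 559 + 1,549 + 4,668 + 4,936 = 14,131.
Raw shares: Unit 2C 1,632.50; Unit 4B 4,166.35; Unit PH1 1,340.04; Unit 1A 3,713.28; Unit 4A 11,190.18; Unit G1 11,832.64.
Rounded to nearest $25: Unit 2C $1,625; Unit 4B $4,175; Unit PH1 $1,350; Unit 1A $3,725; Unit 4A $11,200; Unit G1 $11,825. Sum = $33,900.
Difference $33,875 − $33,900 = −$25 applied to largest ownership shares (Unit G1): Unit G1 becomes $11,800.

Unit 2C: $1,625; Unit 4B: $4,175; Unit PH1: $1,350; Unit 1A: $3,725; Unit 4A: $11,200; Unit G1: $11,800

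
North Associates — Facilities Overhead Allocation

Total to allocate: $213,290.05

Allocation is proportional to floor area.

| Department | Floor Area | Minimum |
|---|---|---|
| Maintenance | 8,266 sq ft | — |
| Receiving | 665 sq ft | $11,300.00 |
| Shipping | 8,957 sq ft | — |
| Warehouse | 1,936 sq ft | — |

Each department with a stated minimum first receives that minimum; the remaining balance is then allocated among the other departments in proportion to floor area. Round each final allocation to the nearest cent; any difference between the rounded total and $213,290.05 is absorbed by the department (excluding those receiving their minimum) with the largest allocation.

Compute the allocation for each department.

Maintenance: $87,147.02 | Receiving: $11,300.00 | Shipping: $94,432.11 | Warehouse: $20,410.92

Minimums first: Receiving $11,300.00. Residual $201,990.05.
Residual split over remaining floor area 19,159: Maintenance 87,147.0198 → $87,147.02; Shipping 94,432.1143 → $94,432.11; Warehouse 20,410.9159 → $20,410.92.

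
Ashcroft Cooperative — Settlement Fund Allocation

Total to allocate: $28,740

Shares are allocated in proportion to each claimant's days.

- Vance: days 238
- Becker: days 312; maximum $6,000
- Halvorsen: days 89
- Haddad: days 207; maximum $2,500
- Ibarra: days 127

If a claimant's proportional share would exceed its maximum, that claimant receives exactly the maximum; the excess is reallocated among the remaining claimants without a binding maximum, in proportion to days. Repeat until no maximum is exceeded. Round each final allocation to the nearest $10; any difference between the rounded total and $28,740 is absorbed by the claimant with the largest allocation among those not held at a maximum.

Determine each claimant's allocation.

Total days = 973.
Pro-rata shares before constraints: Vance 7,029.93; Becker 9,215.70; Halvorsen 2,628.84; Haddad 6,114.27; Ibarra 3,751.26.
Held at cap: Becker ($6,000), Haddad ($2,500); remaining pool $20,240 reallocated over remaining days 454.
Shares after redistribution: Vance 10,610.40 → $10,610; Halvorsen 3,967.75 → $3,970; Ibarra 5,661.85 → $5,660.

Vance: $10,610 · Becker: $6,000 · Halvorsen: $3,970 · Haddad: $2,500 · Ibarra: $5,660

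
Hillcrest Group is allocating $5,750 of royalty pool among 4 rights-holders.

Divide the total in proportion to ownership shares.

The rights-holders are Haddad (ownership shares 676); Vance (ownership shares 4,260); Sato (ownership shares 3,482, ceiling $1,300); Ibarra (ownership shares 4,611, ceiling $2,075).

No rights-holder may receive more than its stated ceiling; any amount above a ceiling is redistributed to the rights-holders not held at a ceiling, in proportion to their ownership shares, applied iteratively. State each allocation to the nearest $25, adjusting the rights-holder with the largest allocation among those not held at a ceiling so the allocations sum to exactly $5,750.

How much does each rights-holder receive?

Haddad: $325; Vance: $2,050; Sato: $1,300; Ibarra: $2,075

Sum of ownership shares: 13,029.
Pro-rata shares before constraints: Haddad 298.33; Vance 1,880.04; Sato 1,536.69; Ibarra 2,034.94.
Capped: Sato ($1,300); residual $4,450 reallocated over remaining ownership shares 9,547.
Capped: Ibarra ($2,075); residual $2,375 reallocated over remaining ownership shares 4,936.
Redistributed shares: Haddad 325.26 → $325; Vance 2,049.74 → $2,050.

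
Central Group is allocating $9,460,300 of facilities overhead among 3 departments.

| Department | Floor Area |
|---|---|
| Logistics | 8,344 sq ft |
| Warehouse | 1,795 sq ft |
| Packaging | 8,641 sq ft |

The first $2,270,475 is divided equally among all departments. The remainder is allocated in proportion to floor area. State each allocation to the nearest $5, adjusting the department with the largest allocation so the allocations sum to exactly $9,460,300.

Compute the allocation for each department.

First tranche $2,270,475 split equally: $756,825 each.
Remainder $7,189,825 by floor area (total 18,780): Logistics 3,194,456.86 → $3,194,455; Warehouse 687,206.38 → $687,205; Packaging 3,308,161.76 → $3,308,160.
Rounding difference +$5 on remainder applied to Packaging.
Totals: Logistics $756,825 + $3,194,455 = $3,951,280; Warehouse $756,825 + $687,205 = $1,444,030; Packaging $756,825 + $3,308,165 = $4,064,990.

Logistics: $3,951,280 | Warehouse: $1,444,030 | Packaging: $4,064,990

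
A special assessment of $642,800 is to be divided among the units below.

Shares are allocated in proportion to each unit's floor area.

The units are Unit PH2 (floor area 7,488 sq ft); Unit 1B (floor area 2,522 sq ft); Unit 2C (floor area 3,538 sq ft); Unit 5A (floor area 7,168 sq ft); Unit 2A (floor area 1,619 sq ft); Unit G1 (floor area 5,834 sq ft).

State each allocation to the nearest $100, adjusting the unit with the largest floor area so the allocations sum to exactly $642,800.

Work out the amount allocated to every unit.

Combined floor area = 7,488 + 2,522 + 3,538 + 7,168 + 1,619 + 5,834 = 28,169.
Raw shares: Unit PH2 170,871.75; Unit 1B 57,550.56; Unit 2C 80,735.08; Unit 5A 163,569.54; Unit 2A 36,944.63; Unit G1 133,128.45.
After rounding ($100): Unit PH2 $170,900; Unit 1B $57,600; Unit 2C $80,700; Unit 5A $163,600; Unit 2A $36,900; Unit G1 $133,100. Sum = $642,800.
Sum already equals the total — no adjustment.

Unit PH2: $170,900 · Unit 1B: $57,600 · Unit 2C: $80,700 · Unit 5A: $163,600 · Unit 2A: $36,900 · Unit G1: $133,100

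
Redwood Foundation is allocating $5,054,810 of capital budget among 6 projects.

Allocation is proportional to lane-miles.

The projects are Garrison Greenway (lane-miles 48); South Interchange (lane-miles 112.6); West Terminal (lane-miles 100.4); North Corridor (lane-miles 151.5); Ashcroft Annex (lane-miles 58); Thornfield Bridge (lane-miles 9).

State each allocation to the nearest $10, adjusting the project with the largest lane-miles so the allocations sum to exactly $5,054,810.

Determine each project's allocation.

Garrison Greenway: $506,010 | South Interchange: $1,187,010 | West Terminal: $1,058,400 | North Corridor: $1,597,080 | Ashcroft Annex: $611,430 | Thornfield Bridge: $94,880

Combined lane-miles = 48 + 112.6 + 100.4 + 151.5 + 58 + 9 = 479.5.
Raw shares: Garrison Greenway 506,008.09; South Interchange 1,187,010.65; West Terminal 1,058,400.26; North Corridor 1,597,088.04; Ashcroft Annex 611,426.44; Thornfield Bridge 94,876.52.
Rounded to nearest $10: Garrison Greenway $506,010; South Interchange $1,187,010; West Terminal $1,058,400; North Corridor $1,597,090; Ashcroft Annex $611,430; Thornfield Bridge $94,880. Sum = $5,054,820.
Difference $5,054,810 − $5,054,820 = −$10 applied to largest lane-miles (North Corridor): North Corridor becomes $1,597,080.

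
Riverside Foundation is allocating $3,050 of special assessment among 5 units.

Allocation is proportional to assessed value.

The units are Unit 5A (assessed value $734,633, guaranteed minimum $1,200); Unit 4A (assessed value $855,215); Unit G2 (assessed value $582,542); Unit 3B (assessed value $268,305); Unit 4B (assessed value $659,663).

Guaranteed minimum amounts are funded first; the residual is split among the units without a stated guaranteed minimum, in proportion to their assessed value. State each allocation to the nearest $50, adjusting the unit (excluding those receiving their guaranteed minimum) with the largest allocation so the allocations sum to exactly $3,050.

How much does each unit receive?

Minimums first: Unit 5A $1,200. Remaining pool $1,850.
Remaining pool split over remaining assessed value 2,365,725: Unit 4A 668.78 → $650; Unit G2 455.55 → $450; Unit 3B 209.81 → $200; Unit 4B 515.86 → $500.
Rounding difference +$50 applied to Unit 4A → $700.

Unit 5A: $1,200; Unit 4A: $700; Unit G2: $450; Unit 3B: $200; Unit 4B: $500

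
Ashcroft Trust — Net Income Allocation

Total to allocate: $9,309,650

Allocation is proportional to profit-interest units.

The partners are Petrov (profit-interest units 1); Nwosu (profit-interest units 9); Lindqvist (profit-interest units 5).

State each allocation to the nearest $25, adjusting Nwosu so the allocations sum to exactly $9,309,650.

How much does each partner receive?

Petrov: $620,650; Nwosu: $5,585,775; Lindqvist: $3,103,225

Total profit-interest units = 15.
Proportional shares: Petrov 1/15 × $9,309,650 = 620,643.33; Nwosu 9/15 × $9,309,650 = 5,585,790.00; Lindqvist 5/15 × $9,309,650 = 3,103,216.67.
After rounding ($25): Petrov $620,650; Nwosu $5,585,800; Lindqvist $3,103,225. Sum = $9,309,675.
Difference $9,309,650 − $9,309,675 = −$25 applied to Nwosu: Nwosu becomes $5,585,775.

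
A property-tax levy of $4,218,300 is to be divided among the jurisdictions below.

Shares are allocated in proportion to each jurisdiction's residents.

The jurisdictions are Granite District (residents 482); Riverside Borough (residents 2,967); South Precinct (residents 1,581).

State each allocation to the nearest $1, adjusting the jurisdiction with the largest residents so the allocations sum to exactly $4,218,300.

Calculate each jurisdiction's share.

Granite District: $404,219 · Riverside Borough: $2,488,210 · South Precinct: $1,325,871

Sum of residents: 482 + 2,967 + 1,581 = 5,030.
Proportional shares: Granite District 404,218.81; Riverside Borough 2,488,209.96; South Precinct 1,325,871.23.
After rounding ($1): Granite District $404,219; Riverside Borough $2,488,210; South Precinct $1,325,871. Sum = $4,218,300.
Sum already equals the total — no adjustment.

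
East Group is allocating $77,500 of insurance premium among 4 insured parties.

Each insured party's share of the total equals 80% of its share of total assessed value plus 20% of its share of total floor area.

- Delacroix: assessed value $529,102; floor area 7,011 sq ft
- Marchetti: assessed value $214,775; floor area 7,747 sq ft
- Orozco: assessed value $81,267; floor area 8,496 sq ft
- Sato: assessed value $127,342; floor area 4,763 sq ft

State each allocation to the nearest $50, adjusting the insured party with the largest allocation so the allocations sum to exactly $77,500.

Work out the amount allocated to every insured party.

Totals — assessed value 952,486, floor area 28,017.
Blended shares (80% assessed value + 20% floor area): Delacroix 0.4944; Marchetti 0.2357; Orozco 0.1289; Sato 0.1410.
Pro-rata amounts: Delacroix 38,319.48; Marchetti 18,266.23; Orozco 9,990.19; Sato 10,924.11.
At nearest $50: Delacroix $38,300; Marchetti $18,250; Orozco $10,000; Sato $10,900. Sum = $77,450.
Difference $77,500 − $77,450 = +$50 applied to largest allocation (Delacroix): Delacroix becomes $38,350.

Delacroix: $38,350 | Marchetti: $18,250 | Orozco: $10,000 | Sato: $10,900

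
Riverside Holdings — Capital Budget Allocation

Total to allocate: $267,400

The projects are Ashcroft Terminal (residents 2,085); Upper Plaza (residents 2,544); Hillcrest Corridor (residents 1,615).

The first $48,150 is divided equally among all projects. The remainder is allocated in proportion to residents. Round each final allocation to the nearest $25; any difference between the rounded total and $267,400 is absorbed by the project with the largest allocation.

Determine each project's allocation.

$48,150 shared equally gives $16,050 per project.
Remainder $219,250 by residents (total 6,244): Ashcroft Terminal 73,212.08 → $73,200; Upper Plaza 89,329.28 → $89,325; Hillcrest Corridor 56,708.64 → $56,700.
Rounding difference +$25 on remainder applied to Upper Plaza.
Totals: Ashcroft Terminal $16,050 + $73,200 = $89,250; Upper Plaza $16,050 + $89,350 = $105,400; Hillcrest Corridor $16,050 + $56,700 = $72,750.

Ashcroft Terminal: $89,250 | Upper Plaza: $105,400 | Hillcrest Corridor: $72,750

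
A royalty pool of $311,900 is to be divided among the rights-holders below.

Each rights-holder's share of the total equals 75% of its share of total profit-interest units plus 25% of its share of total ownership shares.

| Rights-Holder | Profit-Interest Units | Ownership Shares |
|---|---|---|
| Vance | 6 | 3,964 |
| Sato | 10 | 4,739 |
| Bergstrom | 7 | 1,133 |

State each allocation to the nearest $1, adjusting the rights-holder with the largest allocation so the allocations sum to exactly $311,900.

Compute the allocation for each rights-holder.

Vance: $92,449 · Sato: $139,275 · Bergstrom: $80,176

Profit-interest units total 23; ownership shares total 9,836.
Combined weights (75% profit-interest units + 25% ownership shares): Vance 0.2964; Sato 0.4465; Bergstrom 0.2571.
Pro-rata amounts: Vance 92,448.57; Sato 139,275.00; Bergstrom 80,176.44.
After rounding ($1): Vance $92,449; Sato $139,275; Bergstrom $80,176. Sum = $311,900.
Rounded total matches; no reconciliation needed.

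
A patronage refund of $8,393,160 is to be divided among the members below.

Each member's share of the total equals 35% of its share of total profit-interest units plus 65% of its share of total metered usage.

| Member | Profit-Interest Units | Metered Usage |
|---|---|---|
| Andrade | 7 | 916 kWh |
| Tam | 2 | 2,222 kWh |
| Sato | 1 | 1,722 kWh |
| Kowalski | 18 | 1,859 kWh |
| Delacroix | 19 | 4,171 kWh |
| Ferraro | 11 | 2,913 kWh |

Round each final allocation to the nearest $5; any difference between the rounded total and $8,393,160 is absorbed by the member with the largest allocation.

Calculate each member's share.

Andrade: $716,580 · Tam: $979,530 · Sato: $731,260 · Kowalski: $1,646,430 · Delacroix: $2,610,880 · Ferraro: $1,708,480

Totals — profit-interest units 58, metered usage 13,803.
Composite weights (35% profit-interest units + 65% metered usage): Andrade 0.0854; Tam 0.1167; Sato 0.0871; Kowalski 0.1962; Delacroix 0.3111; Ferraro 0.2036.
Raw shares: Andrade 716,582.23; Tam 979,529.10; Sato 731,258.68; Kowalski 1,646,429.57; Delacroix 2,610,882.25; Ferraro 1,708,478.17.
Rounded to nearest $5: Andrade $716,580; Tam $979,530; Sato $731,260; Kowalski $1,646,430; Delacroix $2,610,880; Ferraro $1,708,480. Sum = $8,393,160.
Sum already equals the total — no adjustment.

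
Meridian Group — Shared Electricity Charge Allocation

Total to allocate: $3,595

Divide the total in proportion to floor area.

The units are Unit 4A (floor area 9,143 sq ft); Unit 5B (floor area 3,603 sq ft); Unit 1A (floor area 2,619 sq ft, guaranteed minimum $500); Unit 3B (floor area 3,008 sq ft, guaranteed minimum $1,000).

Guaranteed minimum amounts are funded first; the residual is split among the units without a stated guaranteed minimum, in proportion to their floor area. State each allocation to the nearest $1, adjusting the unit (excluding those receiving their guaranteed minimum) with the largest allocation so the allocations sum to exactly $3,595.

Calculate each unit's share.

Fund the minimums — Unit 1A $500; Unit 3B $1,000. Remaining pool $2,095.
Remaining pool split over remaining floor area 12,746: Unit 4A 1,502.79 → $1,503; Unit 5B 592.21 → $592.

Unit 4A: $1,503 · Unit 5B: $592 · Unit 1A: $500 · Unit 3B: $1,000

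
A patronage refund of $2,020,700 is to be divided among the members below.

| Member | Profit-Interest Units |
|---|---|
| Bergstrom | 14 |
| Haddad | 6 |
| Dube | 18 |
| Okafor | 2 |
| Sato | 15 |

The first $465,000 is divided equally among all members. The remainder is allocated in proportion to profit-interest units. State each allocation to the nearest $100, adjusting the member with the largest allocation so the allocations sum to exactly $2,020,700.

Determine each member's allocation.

$465,000 shared equally gives $93,000 per member.
Remainder $1,555,700 by profit-interest units (total 55): Bergstrom 395,996.36 → $396,000; Haddad 169,712.73 → $169,700; Dube 509,138.18 → $509,100; Okafor 56,570.91 → $56,600; Sato 424,281.82 → $424,300.
Totals: Bergstrom $93,000 + $396,000 = $489,000; Haddad $93,000 + $169,700 = $262,700; Dube $93,000 + $509,100 = $602,100; Okafor $93,000 + $56,600 = $149,600; Sato $93,000 + $424,300 = $517,300.

Bergstrom: $489,000 · Haddad: $262,700 · Dube: $602,100 · Okafor: $149,600 · Sato: $517,300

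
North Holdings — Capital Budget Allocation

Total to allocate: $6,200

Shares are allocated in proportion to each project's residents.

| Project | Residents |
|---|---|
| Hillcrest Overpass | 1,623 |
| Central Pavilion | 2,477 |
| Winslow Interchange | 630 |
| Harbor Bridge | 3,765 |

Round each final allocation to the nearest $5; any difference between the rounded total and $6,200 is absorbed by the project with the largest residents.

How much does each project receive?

Hillcrest Overpass: $1,185 · Central Pavilion: $1,810 · Winslow Interchange: $460 · Harbor Bridge: $2,745

Total residents = 8,495.
Proportional shares: Hillcrest Overpass 1,623/8,495 × $6,200 = 1,184.53; Central Pavilion 2,477/8,495 × $6,200 = 1,807.82; Winslow Interchange 630/8,495 × $6,200 = 459.80; Harbor Bridge 3,765/8,495 × $6,200 = 2,747.85.
Rounded to nearest $5: Hillcrest Overpass $1,185; Central Pavilion $1,810; Winslow Interchange $460; Harbor Bridge $2,750. Sum = $6,205.
Difference $6,200 − $6,205 = −$5 applied to largest residents (Harbor Bridge): Harbor Bridge becomes $2,745.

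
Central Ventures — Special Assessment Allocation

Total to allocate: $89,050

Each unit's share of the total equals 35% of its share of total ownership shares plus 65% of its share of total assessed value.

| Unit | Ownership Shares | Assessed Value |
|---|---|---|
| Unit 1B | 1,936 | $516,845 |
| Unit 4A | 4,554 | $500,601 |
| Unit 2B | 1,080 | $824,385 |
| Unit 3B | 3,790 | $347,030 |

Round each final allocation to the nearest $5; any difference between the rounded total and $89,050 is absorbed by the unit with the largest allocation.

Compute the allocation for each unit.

Totals — ownership shares 11,360, assessed value 2,188,861.
Combined weights (35% ownership shares + 65% assessed value): Unit 1B 0.2131; Unit 4A 0.2890; Unit 2B 0.2781; Unit 3B 0.2198.
Unrounded shares: Unit 1B 18,979.15; Unit 4A 25,732.39; Unit 2B 24,763.24; Unit 3B 19,575.21.
At nearest $5: Unit 1B $18,980; Unit 4A $25,730; Unit 2B $24,765; Unit 3B $19,575. Sum = $89,050.
Rounded total matches; no reconciliation needed.

Unit 1B: $18,980 · Unit 4A: $25,730 · Unit 2B: $24,765 · Unit 3B: $19,575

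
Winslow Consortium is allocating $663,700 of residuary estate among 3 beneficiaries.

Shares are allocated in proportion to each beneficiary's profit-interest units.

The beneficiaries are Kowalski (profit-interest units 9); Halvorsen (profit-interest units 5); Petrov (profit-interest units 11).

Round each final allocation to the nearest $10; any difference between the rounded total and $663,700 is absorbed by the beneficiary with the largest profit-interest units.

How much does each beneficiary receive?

Sum of profit-interest units: 9 + 5 + 11 = 25.
Pro-rata amounts: Kowalski 238,932.00; Halvorsen 132,740.00; Petrov 292,028.00.
Rounded to nearest $10: Kowalski $238,930; Halvorsen $132,740; Petrov $292,030. Sum = $663,700.
No rounding difference to absorb.

Kowalski: $238,930 · Halvorsen: $132,740 · Petrov: $292,030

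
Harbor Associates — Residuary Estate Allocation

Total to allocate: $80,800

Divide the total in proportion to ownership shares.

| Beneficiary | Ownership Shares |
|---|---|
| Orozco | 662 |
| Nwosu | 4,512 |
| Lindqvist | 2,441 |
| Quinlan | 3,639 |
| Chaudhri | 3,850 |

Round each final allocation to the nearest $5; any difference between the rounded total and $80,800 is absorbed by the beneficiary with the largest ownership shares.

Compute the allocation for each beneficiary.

Sum of ownership shares: 15,104.
Proportional shares: Orozco 662/15,104 × $80,800 = 3,541.42; Nwosu 4,512/15,104 × $80,800 = 24,137.29; Lindqvist 2,441/15,104 × $80,800 = 13,058.32; Quinlan 3,639/15,104 × $80,800 = 19,467.11; Chaudhri 3,850/15,104 × $80,800 = 20,595.87.
At nearest $5: Orozco $3,540; Nwosu $24,135; Lindqvist $13,060; Quinlan $19,465; Chaudhri $20,595. Sum = $80,795.
Difference $80,800 − $80,795 = +$5 applied to largest ownership shares (Nwosu): Nwosu becomes $24,140.

Orozco: $3,540 | Nwosu: $24,140 | Lindqvist: $13,060 | Quinlan: $19,465 | Chaudhri: $20,595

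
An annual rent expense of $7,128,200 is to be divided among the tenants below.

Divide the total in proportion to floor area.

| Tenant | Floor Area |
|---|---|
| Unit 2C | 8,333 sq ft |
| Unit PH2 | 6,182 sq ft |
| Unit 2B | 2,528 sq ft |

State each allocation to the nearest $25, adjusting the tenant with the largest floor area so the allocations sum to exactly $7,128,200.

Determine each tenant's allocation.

Combined floor area = 17,043.
Raw shares: Unit 2C 8,333/17,043 × $7,128,200 = 3,485,260.26; Unit PH2 6,182/17,043 × $7,128,200 = 2,585,608.90; Unit 2B 2,528/17,043 × $7,128,200 = 1,057,330.85.
At nearest $25: Unit 2C $3,485,250; Unit PH2 $2,585,600; Unit 2B $1,057,325. Sum = $7,128,175.
Difference $7,128,200 − $7,128,175 = +$25 applied to largest floor area (Unit 2C): Unit 2C becomes $3,485,275.

Unit 2C: $3,485,275; Unit PH2: $2,585,600; Unit 2B: $1,057,325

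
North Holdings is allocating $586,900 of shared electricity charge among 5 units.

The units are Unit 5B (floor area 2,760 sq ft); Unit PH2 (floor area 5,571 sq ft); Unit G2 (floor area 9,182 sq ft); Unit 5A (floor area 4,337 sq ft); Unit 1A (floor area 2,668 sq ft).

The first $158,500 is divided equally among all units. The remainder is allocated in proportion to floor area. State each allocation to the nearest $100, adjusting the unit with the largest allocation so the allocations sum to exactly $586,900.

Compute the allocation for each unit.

$158,500 shared equally gives $31,700 per unit.
Remainder $428,400 by floor area (total 24,518): Unit 5B 48,225.14 → $48,200; Unit PH2 97,341.40 → $97,300; Unit G2 160,435.96 → $160,400; Unit 5A 75,779.87 → $75,800; Unit 1A 46,617.64 → $46,600.
Rounding difference +$100 on remainder applied to Unit G2.
Totals: Unit 5B $31,700 + $48,200 = $79,900; Unit PH2 $31,700 + $97,300 = $129,000; Unit G2 $31,700 + $160,500 = $192,200; Unit 5A $31,700 + $75,800 = $107,500; Unit 1A $31,700 + $46,600 = $78,300.

Unit 5B: $79,900 | Unit PH2: $129,000 | Unit G2: $192,200 | Unit 5A: $107,500 | Unit 1A: $78,300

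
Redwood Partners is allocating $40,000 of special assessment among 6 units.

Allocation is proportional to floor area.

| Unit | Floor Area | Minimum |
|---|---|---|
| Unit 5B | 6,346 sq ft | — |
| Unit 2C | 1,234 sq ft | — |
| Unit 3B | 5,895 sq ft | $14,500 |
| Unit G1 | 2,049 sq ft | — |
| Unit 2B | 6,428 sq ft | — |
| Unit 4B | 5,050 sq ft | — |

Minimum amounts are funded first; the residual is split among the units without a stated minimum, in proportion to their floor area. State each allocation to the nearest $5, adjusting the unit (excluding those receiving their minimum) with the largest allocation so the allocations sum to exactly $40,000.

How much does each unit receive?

Unit 5B: $7,665; Unit 2C: $1,490; Unit 3B: $14,500; Unit G1: $2,475; Unit 2B: $7,770; Unit 4B: $6,100

Guaranteed amounts: Unit 3B $14,500. Balance $25,500.
Balance split over remaining floor area 21,107: Unit 5B 7,666.79 → $7,665; Unit 2C 1,490.83 → $1,490; Unit G1 2,475.46 → $2,475; Unit 2B 7,765.86 → $7,765; Unit 4B 6,101.06 → $6,100.
Rounding difference +$5 applied to Unit 2B → $7,770.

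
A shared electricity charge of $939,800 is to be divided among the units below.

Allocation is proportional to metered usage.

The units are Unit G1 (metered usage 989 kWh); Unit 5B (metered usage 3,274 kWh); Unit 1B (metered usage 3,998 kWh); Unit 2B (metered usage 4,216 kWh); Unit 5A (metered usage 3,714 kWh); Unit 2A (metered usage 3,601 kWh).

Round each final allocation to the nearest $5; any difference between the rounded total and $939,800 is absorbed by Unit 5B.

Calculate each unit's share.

Sum of metered usage: 19,792.
Pro-rata amounts: Unit G1 989/19,792 × $939,800 = 46,961.51; Unit 5B 3,274/19,792 × $939,800 = 155,462.07; Unit 1B 3,998/19,792 × $939,800 = 189,840.36; Unit 2B 4,216/19,792 × $939,800 = 200,191.84; Unit 5A 3,714/19,792 × $939,800 = 176,354.95; Unit 2A 3,601/19,792 × $939,800 = 170,989.28.
After rounding ($5): Unit G1 $46,960; Unit 5B $155,460; Unit 1B $189,840; Unit 2B $200,190; Unit 5A $176,355; Unit 2A $170,990. Sum = $939,795.
Difference $939,800 − $939,795 = +$5 applied to Unit 5B: Unit 5B becomes $155,465.

Unit G1: $46,960; Unit 5B: $155,465; Unit 1B: $189,840; Unit 2B: $200,190; Unit 5A: $176,355; Unit 2A: $170,990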